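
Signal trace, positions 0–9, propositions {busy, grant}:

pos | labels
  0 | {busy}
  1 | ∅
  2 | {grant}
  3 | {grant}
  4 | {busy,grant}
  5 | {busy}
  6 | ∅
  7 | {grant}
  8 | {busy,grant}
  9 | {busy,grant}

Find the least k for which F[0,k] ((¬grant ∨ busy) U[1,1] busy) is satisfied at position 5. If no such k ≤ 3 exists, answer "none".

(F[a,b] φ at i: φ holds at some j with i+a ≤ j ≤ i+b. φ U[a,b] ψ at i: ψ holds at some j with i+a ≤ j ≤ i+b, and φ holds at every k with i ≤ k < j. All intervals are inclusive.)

3

Scan j = 5,6,… for ((¬grant ∨ busy) U[1,1] busy):
  j=5: fails
  j=6: fails
  j=7: fails
  j=8: holds
First hit at j=8, so smallest k = 8-5 = 3.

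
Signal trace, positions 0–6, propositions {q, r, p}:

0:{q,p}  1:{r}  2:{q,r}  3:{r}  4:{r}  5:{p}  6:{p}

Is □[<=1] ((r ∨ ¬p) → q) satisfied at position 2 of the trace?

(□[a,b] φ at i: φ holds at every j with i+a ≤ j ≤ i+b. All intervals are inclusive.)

Does not hold

Check ((r ∨ ¬p) → q) at every j in [2,3]:
  j=2: antecedent true; consequent true → ✓
  j=3: antecedent true; consequent false → ✗
Fails at j=3 → formula fails.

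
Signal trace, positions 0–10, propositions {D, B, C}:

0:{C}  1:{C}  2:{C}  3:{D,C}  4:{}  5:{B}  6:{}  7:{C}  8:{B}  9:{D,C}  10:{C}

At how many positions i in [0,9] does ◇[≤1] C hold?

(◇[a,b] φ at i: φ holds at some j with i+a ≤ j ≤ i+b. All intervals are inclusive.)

Evaluate at each i in [0,9]:
  i=0: ✓ (witness j=0)
  i=1: ✓ (witness j=1)
  i=2: ✓ (witness j=2)
  i=3: ✓ (witness j=3)
  i=4: ✗ (none in [4,5])
  i=5: ✗ (none in [5,6])
  i=6: ✓ (witness j=7)
  i=7: ✓ (witness j=7)
  i=8: ✓ (witness j=9)
  i=9: ✓ (witness j=9)
Positions where it holds: {0, 1, 2, 3, 6, 7, 8, 9} → 8.

8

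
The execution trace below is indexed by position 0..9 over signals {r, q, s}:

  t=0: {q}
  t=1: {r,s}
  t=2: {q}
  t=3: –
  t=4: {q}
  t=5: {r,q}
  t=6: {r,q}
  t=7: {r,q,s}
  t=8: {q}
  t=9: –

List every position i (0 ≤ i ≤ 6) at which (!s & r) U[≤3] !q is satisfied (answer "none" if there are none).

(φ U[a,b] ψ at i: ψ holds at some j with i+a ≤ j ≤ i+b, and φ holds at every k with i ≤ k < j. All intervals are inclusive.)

1, 3

Evaluate at each i in [0,6]:
  i=0: ✗ (lhs fails at k=0 before rhs at j=1)
  i=1: ✓ (rhs at j=1)
  i=2: ✗ (lhs fails at k=2 before rhs at j=3)
  i=3: ✓ (rhs at j=3)
  i=4: ✗ (no rhs in [4,7])
  i=5: ✗ (no rhs in [5,8])
  i=6: ✗ (lhs fails at k=7 before rhs at j=9)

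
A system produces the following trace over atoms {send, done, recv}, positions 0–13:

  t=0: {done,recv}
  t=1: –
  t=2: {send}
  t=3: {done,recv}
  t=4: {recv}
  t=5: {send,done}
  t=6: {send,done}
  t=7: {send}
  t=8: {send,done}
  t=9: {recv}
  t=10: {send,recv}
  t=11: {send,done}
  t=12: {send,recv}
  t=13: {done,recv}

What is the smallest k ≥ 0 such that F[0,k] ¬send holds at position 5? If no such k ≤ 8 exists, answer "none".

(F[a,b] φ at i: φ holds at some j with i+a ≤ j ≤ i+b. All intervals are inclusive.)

Scan j = 5,6,… for ¬send:
  j=5: fails
  j=6: fails
  j=7: fails
  j=8: fails
  j=9: holds
First hit at j=9, so smallest k = 9-5 = 4.

4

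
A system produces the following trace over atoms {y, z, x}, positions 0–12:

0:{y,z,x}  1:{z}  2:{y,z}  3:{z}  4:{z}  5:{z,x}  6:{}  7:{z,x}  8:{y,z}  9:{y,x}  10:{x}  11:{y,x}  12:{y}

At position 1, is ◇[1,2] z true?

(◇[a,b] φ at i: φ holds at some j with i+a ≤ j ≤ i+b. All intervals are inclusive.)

Check z at each j in [2,3]:
  j=2: true
  j=3: true
Found at j=2 → formula holds.

Yes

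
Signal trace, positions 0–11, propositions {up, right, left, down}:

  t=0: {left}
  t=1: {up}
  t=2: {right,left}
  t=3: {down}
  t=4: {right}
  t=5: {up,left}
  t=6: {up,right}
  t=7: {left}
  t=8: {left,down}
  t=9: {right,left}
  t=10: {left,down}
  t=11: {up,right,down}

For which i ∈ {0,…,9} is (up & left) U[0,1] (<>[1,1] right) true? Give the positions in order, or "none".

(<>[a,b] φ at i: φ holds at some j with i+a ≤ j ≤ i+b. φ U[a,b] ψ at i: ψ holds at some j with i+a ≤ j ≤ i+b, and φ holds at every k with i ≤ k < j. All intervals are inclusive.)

1, 3, 5, 8

Evaluate at each i in [0,9]:
  i=0: ✗ (lhs fails at k=0 before rhs at j=1)
  i=1: ✓ (rhs at j=1)
  i=2: ✗ (lhs fails at k=2 before rhs at j=3)
  i=3: ✓ (rhs at j=3)
  i=4: ✗ (lhs fails at k=4 before rhs at j=5)
  i=5: ✓ (rhs at j=5)
  i=6: ✗ (no rhs in [6,7])
  i=7: ✗ (lhs fails at k=7 before rhs at j=8)
  i=8: ✓ (rhs at j=8)
  i=9: ✗ (lhs fails at k=9 before rhs at j=10)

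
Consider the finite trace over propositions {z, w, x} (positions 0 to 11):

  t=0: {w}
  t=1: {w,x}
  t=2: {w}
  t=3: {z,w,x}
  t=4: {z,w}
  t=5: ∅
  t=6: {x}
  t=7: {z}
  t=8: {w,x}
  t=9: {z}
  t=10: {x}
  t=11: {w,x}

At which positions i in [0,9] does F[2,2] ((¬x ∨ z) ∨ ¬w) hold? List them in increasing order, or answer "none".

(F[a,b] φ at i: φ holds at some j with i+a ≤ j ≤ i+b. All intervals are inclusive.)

0, 1, 2, 3, 4, 5, 7, 8

Evaluate at each i in [0,9]:
  i=0: ✓ (witness j=2)
  i=1: ✓ (witness j=3)
  i=2: ✓ (witness j=4)
  i=3: ✓ (witness j=5)
  i=4: ✓ (witness j=6)
  i=5: ✓ (witness j=7)
  i=6: ✗ (none in [8,8])
  i=7: ✓ (witness j=9)
  i=8: ✓ (witness j=10)
  i=9: ✗ (none in [11,11])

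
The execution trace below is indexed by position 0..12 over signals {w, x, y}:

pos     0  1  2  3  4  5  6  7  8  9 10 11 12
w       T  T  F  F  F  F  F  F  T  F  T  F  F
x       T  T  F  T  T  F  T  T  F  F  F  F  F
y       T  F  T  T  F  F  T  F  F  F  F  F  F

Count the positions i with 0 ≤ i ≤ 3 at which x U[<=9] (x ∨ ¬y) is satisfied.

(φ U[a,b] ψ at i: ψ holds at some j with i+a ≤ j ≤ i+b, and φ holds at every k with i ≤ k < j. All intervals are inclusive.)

3

Evaluate at each i in [0,3]:
  i=0: ✓ (rhs at j=0)
  i=1: ✓ (rhs at j=1)
  i=2: ✗ (lhs fails at k=2 before rhs at j=3)
  i=3: ✓ (rhs at j=3)
Positions where it holds: {0, 1, 3} → 3.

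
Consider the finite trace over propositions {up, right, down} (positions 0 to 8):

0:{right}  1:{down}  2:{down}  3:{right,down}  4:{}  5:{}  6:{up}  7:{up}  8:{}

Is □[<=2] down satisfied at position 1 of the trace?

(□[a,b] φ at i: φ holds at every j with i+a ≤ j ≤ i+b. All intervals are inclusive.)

Check down at every j in [1,3]:
  j=1: true
  j=2: true
  j=3: true
All positions satisfy it → formula holds.

Yes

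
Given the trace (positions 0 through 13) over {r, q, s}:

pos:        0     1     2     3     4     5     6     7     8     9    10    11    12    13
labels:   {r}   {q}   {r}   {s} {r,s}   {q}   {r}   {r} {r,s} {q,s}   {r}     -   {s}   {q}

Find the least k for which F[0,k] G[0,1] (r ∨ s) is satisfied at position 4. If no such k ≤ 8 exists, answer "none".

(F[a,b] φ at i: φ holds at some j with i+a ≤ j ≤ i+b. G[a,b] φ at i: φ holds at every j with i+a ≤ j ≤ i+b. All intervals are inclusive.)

Scan j = 4,5,… for G[0,1] (r ∨ s):
  j=4: fails
  j=5: fails
  j=6: holds
First hit at j=6, so smallest k = 6-4 = 2.

2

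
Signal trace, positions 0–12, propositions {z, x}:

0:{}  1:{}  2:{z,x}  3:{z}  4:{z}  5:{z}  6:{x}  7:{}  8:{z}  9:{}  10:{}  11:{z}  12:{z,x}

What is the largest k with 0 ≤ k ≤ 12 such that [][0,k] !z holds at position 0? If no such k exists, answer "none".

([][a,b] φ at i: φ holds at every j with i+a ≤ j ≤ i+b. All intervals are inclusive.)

1

!z must hold from j=0 onward; find where it first fails.
  j=0: holds
  j=1: holds
  j=2: fails
Holds on [0,1], so largest k = 1.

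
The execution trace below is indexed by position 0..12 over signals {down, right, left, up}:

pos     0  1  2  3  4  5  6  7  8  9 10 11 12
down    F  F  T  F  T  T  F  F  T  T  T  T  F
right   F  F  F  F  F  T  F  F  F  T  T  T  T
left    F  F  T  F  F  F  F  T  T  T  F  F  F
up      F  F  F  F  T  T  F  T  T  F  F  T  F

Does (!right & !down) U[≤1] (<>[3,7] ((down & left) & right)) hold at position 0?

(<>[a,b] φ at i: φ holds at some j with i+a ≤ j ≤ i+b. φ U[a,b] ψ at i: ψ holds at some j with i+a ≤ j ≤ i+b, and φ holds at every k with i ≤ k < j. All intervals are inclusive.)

Need some j in [0,1] with <>[3,7] ((down & left) & right), and (!right & !down) at every k in [0,j-1].
  j=0: <>[3,7] ((down & left) & right) — fails (none in [3,7]).
  j=1: <>[3,7] ((down & left) & right) — fails (none in [4,8]).
No j in the window works → until fails.

False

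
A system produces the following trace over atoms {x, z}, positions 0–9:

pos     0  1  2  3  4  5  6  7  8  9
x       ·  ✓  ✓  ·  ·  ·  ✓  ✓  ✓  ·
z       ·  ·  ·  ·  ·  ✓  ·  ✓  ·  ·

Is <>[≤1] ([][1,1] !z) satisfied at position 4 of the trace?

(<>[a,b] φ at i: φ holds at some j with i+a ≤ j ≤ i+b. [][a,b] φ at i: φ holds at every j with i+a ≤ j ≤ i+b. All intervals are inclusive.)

True

Check [][1,1] !z at each j in [4,5]:
  j=4: fails at 5
  j=5: holds on [6,6]
Found at j=5 → formula holds.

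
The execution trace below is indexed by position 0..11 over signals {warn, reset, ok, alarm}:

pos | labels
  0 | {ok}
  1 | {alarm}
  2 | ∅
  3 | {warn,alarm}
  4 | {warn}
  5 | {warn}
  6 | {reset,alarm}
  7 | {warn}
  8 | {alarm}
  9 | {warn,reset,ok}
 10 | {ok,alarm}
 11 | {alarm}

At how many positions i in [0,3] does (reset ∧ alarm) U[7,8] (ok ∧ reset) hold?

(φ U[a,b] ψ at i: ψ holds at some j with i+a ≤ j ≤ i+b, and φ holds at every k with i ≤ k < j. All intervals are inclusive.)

Evaluate at each i in [0,3]:
  i=0: ✗ (no rhs in [7,8])
  i=1: ✗ (lhs fails at k=1 before rhs at j=9)
  i=2: ✗ (lhs fails at k=2 before rhs at j=9)
  i=3: ✗ (no rhs in [10,11])
Positions where it holds: {} → 0.

0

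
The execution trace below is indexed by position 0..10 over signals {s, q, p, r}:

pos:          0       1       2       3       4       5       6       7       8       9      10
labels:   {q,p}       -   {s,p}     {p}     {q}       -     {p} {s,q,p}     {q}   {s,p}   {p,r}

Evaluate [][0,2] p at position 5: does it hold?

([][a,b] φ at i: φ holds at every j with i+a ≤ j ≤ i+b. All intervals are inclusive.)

No

Check p at every j in [5,7]:
  j=5: false
  j=6: true
  j=7: true
Fails at j=5 → formula fails.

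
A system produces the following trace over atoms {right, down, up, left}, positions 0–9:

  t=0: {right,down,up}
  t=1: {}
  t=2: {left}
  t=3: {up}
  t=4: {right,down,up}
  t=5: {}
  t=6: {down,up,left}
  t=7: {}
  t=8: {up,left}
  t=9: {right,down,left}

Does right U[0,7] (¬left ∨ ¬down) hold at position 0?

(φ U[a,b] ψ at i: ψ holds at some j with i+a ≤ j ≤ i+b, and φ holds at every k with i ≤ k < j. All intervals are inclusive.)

Need some j in [0,7] with (¬left ∨ ¬down), and right at every k in [0,j-1].
  j=0: (¬left ∨ ¬down) holds; no prefix to check → satisfied.

Holds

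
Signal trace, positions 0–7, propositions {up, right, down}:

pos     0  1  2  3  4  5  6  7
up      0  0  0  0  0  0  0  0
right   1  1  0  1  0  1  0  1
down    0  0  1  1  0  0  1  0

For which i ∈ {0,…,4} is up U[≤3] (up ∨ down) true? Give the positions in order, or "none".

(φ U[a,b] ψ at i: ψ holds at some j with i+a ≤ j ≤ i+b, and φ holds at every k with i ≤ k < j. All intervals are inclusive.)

Evaluate at each i in [0,4]:
  i=0: ✗ (lhs fails at k=0 before rhs at j=2)
  i=1: ✗ (lhs fails at k=1 before rhs at j=2)
  i=2: ✓ (rhs at j=2)
  i=3: ✓ (rhs at j=3)
  i=4: ✗ (lhs fails at k=4 before rhs at j=6)

2, 3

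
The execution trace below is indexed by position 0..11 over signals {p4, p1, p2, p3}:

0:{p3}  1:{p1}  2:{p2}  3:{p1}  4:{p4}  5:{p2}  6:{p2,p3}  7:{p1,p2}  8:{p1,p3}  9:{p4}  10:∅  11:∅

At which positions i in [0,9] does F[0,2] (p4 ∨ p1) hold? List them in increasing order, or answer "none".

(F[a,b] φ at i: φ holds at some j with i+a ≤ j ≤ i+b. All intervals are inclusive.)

Evaluate at each i in [0,9]:
  i=0: ✓ (witness j=1)
  i=1: ✓ (witness j=1)
  i=2: ✓ (witness j=3)
  i=3: ✓ (witness j=3)
  i=4: ✓ (witness j=4)
  i=5: ✓ (witness j=7)
  i=6: ✓ (witness j=7)
  i=7: ✓ (witness j=7)
  i=8: ✓ (witness j=8)
  i=9: ✓ (witness j=9)

0, 1, 2, 3, 4, 5, 6, 7, 8, 9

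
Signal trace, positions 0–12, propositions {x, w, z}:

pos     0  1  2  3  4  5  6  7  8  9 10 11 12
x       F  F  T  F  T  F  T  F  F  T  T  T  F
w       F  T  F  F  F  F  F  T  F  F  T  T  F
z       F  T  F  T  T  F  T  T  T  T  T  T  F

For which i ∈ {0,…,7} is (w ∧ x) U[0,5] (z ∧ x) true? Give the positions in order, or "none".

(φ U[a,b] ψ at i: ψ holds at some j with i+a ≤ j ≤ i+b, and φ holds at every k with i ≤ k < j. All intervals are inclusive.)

4, 6

Evaluate at each i in [0,7]:
  i=0: ✗ (lhs fails at k=0 before rhs at j=4)
  i=1: ✗ (lhs fails at k=1 before rhs at j=4)
  i=2: ✗ (lhs fails at k=2 before rhs at j=4)
  i=3: ✗ (lhs fails at k=3 before rhs at j=4)
  i=4: ✓ (rhs at j=4)
  i=5: ✗ (lhs fails at k=5 before rhs at j=6)
  i=6: ✓ (rhs at j=6)
  i=7: ✗ (lhs fails at k=7 before rhs at j=9)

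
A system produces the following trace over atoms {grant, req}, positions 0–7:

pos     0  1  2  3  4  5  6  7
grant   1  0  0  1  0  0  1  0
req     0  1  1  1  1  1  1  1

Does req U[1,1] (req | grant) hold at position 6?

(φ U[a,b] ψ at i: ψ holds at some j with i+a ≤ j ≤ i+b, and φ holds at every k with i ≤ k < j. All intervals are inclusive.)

Holds

Need some j in [7,7] with (req | grant), and req at every k in [6,j-1].
  j=7: (req | grant) holds; req holds at every k in [6,6] → satisfied.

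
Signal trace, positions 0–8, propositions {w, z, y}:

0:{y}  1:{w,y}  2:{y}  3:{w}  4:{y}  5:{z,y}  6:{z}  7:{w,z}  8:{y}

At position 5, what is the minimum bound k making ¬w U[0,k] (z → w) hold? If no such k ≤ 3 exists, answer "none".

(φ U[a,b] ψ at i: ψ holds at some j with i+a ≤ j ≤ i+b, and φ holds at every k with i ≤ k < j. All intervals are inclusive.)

Need earliest j ≥ 5 with (z → w), and ¬w at every k in [5,j-1].
  j=5: rhs fails.
  j=6: rhs fails.
  j=7: rhs holds; lhs holds on [5,6]. k = 2.

2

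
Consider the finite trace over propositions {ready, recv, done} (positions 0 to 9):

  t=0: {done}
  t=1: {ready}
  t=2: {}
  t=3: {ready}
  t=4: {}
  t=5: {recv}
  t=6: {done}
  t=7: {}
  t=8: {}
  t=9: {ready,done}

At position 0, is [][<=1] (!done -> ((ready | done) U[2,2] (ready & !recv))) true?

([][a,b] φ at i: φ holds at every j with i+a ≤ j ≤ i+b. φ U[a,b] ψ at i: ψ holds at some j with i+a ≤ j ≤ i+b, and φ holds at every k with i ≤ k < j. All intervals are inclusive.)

Check (!done -> ((ready | done) U[2,2] (ready & !recv))) at every j in [0,1]:
  j=0: antecedent false → ✓
  j=1: antecedent true; consequent fails → ✗
Fails at j=1 → formula fails.

False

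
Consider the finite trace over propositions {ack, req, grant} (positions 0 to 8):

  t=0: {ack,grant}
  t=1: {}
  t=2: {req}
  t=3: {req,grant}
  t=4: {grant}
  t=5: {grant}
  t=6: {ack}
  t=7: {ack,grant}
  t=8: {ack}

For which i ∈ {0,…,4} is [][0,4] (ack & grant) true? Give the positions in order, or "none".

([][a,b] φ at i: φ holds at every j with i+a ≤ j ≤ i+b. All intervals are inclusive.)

Evaluate at each i in [0,4]:
  i=0: ✗ (fails at j=1)
  i=1: ✗ (fails at j=1)
  i=2: ✗ (fails at j=2)
  i=3: ✗ (fails at j=3)
  i=4: ✗ (fails at j=4)

none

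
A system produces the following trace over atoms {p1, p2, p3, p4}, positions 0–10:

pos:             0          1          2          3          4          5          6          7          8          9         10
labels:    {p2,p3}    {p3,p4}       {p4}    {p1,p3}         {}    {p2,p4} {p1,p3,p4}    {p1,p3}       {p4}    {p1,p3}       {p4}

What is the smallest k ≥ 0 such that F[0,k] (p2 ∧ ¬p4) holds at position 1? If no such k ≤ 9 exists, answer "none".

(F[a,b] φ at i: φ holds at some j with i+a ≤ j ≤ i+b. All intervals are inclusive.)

Scan j = 1,2,… for (p2 ∧ ¬p4):
  j=1: fails
  j=2: fails
  j=3: fails
  j=4: fails
  j=5: fails
  j=6: fails
  j=7: fails
  j=8: fails
  j=9: fails
  j=10: fails
No j in [1,10] satisfies it → none.

none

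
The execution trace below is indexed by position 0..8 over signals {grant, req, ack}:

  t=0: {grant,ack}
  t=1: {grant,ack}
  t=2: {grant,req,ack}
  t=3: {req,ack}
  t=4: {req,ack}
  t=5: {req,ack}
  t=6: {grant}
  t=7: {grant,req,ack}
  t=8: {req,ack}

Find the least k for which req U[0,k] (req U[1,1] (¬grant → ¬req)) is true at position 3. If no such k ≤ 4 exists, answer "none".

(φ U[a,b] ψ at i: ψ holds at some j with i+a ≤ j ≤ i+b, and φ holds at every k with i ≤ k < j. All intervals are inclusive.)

Need earliest j ≥ 3 with (req U[1,1] (¬grant → ¬req)), and req at every k in [3,j-1].
  j=3: rhs fails.
  j=4: rhs fails.
  j=5: rhs holds; lhs holds on [3,4]. k = 2.

2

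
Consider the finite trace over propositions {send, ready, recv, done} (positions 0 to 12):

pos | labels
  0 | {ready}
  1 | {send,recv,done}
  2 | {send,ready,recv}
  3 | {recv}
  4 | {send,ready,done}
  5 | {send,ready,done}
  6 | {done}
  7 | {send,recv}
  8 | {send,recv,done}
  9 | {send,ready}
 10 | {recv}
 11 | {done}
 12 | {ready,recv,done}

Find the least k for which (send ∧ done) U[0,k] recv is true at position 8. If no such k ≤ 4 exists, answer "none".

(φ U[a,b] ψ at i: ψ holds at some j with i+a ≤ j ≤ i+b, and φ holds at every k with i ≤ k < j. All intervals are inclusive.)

0

Need earliest j ≥ 8 with recv, and (send ∧ done) at every k in [8,j-1].
  j=8: rhs holds (empty prefix). k = 0.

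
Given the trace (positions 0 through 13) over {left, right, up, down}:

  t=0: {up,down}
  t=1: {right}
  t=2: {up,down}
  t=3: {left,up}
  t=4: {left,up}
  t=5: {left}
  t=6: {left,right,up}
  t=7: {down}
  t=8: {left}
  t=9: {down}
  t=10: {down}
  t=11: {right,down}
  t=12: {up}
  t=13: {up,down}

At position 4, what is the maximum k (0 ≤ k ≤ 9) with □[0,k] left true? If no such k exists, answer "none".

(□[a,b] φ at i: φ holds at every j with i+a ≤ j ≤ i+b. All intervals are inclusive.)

2

left must hold from j=4 onward; find where it first fails.
  j=4: holds
  j=5: holds
  j=6: holds
  j=7: fails
Holds on [4,6], so largest k = 2.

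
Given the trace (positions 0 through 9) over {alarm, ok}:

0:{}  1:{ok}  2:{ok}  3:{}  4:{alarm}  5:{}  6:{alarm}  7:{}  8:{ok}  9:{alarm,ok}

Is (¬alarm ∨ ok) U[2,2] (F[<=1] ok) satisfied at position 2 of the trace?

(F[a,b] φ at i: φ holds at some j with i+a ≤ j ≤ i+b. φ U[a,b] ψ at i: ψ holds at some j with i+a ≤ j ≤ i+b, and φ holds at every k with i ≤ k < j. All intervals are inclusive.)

Need some j in [4,4] with F[<=1] ok, and (¬alarm ∨ ok) at every k in [2,j-1].
  j=4: F[<=1] ok — fails (none in [4,5]).
No j in the window works → until fails.

No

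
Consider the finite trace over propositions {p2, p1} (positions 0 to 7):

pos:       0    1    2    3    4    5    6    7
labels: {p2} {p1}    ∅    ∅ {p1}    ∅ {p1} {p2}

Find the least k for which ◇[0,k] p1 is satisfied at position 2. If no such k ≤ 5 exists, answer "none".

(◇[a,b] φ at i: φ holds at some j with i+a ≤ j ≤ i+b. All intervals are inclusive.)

Scan j = 2,3,… for p1:
  j=2: fails
  j=3: fails
  j=4: holds
First hit at j=4, so smallest k = 4-2 = 2.

2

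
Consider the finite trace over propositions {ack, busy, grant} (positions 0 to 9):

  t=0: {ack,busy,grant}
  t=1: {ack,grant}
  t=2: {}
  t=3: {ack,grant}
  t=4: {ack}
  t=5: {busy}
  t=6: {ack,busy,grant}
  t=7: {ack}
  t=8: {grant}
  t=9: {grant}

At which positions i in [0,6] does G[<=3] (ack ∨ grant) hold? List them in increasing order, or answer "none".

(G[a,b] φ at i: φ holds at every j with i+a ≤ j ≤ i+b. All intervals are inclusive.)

Evaluate at each i in [0,6]:
  i=0: ✗ (fails at j=2)
  i=1: ✗ (fails at j=2)
  i=2: ✗ (fails at j=2)
  i=3: ✗ (fails at j=5)
  i=4: ✗ (fails at j=5)
  i=5: ✗ (fails at j=5)
  i=6: ✓ (all of [6,9])

6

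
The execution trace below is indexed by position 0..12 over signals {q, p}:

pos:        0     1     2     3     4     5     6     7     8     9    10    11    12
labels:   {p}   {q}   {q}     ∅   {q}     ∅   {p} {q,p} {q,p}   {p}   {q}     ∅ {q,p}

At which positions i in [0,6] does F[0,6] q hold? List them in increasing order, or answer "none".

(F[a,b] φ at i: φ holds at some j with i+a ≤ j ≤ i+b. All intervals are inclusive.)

0, 1, 2, 3, 4, 5, 6

Evaluate at each i in [0,6]:
  i=0: ✓ (witness j=1)
  i=1: ✓ (witness j=1)
  i=2: ✓ (witness j=2)
  i=3: ✓ (witness j=4)
  i=4: ✓ (witness j=4)
  i=5: ✓ (witness j=7)
  i=6: ✓ (witness j=7)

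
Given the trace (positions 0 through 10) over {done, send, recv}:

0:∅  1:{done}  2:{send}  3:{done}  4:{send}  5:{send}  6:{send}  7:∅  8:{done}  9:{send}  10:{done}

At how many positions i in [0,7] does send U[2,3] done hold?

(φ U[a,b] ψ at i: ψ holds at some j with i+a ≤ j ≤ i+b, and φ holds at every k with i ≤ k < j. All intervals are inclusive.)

Evaluate at each i in [0,7]:
  i=0: ✗ (lhs fails at k=0 before rhs at j=3)
  i=1: ✗ (lhs fails at k=1 before rhs at j=3)
  i=2: ✗ (no rhs in [4,5])
  i=3: ✗ (no rhs in [5,6])
  i=4: ✗ (no rhs in [6,7])
  i=5: ✗ (lhs fails at k=7 before rhs at j=8)
  i=6: ✗ (lhs fails at k=7 before rhs at j=8)
  i=7: ✗ (lhs fails at k=7 before rhs at j=10)
Positions where it holds: {} → 0.

0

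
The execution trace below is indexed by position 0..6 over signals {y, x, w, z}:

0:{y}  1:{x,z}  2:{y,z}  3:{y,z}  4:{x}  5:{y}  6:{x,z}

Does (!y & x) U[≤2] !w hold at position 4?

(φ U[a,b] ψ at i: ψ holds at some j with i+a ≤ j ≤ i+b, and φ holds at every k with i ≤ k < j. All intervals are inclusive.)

Need some j in [4,6] with !w, and (!y & x) at every k in [4,j-1].
  j=4: !w holds; no prefix to check → satisfied.

Holds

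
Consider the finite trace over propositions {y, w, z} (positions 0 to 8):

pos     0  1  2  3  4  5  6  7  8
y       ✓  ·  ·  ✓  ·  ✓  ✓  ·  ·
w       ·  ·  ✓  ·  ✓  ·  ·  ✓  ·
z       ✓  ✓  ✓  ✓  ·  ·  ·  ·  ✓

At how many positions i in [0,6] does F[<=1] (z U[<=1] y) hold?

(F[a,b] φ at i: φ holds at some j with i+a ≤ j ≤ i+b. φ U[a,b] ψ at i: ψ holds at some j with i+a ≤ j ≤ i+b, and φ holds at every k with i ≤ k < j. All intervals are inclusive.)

Evaluate at each i in [0,6]:
  i=0: ✓ (witness j=0)
  i=1: ✓ (witness j=2)
  i=2: ✓ (witness j=2)
  i=3: ✓ (witness j=3)
  i=4: ✓ (witness j=5)
  i=5: ✓ (witness j=5)
  i=6: ✓ (witness j=6)
Positions where it holds: {0, 1, 2, 3, 4, 5, 6} → 7.

7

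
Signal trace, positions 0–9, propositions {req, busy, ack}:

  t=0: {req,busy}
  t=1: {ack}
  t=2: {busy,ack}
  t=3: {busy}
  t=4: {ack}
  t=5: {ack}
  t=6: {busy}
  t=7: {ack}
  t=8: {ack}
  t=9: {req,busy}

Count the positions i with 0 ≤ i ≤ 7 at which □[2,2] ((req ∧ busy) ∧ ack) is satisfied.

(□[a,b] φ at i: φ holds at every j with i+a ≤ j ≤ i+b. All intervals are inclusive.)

0

Evaluate at each i in [0,7]:
  i=0: ✗ (fails at j=2)
  i=1: ✗ (fails at j=3)
  i=2: ✗ (fails at j=4)
  i=3: ✗ (fails at j=5)
  i=4: ✗ (fails at j=6)
  i=5: ✗ (fails at j=7)
  i=6: ✗ (fails at j=8)
  i=7: ✗ (fails at j=9)
Positions where it holds: {} → 0.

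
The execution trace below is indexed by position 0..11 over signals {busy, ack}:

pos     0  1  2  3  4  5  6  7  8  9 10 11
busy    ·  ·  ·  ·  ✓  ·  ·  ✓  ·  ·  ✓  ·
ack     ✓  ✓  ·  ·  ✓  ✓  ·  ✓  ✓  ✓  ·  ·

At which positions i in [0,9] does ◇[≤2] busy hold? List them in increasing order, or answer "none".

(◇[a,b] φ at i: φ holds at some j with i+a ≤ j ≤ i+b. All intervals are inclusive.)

2, 3, 4, 5, 6, 7, 8, 9

Evaluate at each i in [0,9]:
  i=0: ✗ (none in [0,2])
  i=1: ✗ (none in [1,3])
  i=2: ✓ (witness j=4)
  i=3: ✓ (witness j=4)
  i=4: ✓ (witness j=4)
  i=5: ✓ (witness j=7)
  i=6: ✓ (witness j=7)
  i=7: ✓ (witness j=7)
  i=8: ✓ (witness j=10)
  i=9: ✓ (witness j=10)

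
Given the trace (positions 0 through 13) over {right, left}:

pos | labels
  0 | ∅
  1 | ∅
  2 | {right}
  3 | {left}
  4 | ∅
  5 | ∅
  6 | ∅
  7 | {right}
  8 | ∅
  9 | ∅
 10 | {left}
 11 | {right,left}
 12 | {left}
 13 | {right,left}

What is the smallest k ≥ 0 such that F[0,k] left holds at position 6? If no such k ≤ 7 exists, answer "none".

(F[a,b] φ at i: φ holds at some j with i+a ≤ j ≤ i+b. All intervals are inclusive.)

Scan j = 6,7,… for left:
  j=6: fails
  j=7: fails
  j=8: fails
  j=9: fails
  j=10: holds
First hit at j=10, so smallest k = 10-6 = 4.

4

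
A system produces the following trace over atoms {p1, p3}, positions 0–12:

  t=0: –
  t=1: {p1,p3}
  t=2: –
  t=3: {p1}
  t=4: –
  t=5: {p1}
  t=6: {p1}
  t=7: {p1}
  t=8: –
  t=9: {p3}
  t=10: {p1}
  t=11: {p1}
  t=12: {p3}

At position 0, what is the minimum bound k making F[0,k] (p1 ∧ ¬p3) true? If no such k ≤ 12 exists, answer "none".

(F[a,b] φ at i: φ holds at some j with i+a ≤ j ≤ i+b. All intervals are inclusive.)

3

Scan j = 0,1,… for (p1 ∧ ¬p3):
  j=0: fails
  j=1: fails
  j=2: fails
  j=3: holds
First hit at j=3, so smallest k = 3-0 = 3.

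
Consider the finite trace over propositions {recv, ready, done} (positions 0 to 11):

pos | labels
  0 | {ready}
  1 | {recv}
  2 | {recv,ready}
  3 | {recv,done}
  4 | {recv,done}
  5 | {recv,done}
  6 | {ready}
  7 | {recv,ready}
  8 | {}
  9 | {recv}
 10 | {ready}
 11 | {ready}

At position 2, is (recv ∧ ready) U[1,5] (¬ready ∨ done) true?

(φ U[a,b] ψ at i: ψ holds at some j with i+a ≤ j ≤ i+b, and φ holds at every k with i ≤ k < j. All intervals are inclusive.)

Holds

Need some j in [3,7] with (¬ready ∨ done), and (recv ∧ ready) at every k in [2,j-1].
  j=3: (¬ready ∨ done) holds; (recv ∧ ready) holds at every k in [2,2] → satisfied.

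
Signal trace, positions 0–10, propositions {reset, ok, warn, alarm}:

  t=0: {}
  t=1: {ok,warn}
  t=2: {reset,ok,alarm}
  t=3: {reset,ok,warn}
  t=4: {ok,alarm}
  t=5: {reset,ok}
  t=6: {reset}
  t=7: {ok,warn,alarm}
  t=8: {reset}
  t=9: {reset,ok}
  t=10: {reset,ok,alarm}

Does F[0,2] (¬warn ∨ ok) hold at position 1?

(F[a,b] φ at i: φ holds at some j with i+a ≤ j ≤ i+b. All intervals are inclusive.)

Check (¬warn ∨ ok) at each j in [1,3]:
  j=1: true
  j=2: true
  j=3: true
Found at j=1 → formula holds.

True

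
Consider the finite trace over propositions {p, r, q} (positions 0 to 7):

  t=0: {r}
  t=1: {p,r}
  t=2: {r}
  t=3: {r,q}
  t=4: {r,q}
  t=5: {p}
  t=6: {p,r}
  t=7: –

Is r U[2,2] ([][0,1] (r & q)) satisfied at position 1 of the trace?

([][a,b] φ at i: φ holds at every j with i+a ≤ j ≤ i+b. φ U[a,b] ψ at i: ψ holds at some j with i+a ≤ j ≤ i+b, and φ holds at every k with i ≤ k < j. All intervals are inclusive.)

Yes

Need some j in [3,3] with [][0,1] (r & q), and r at every k in [1,j-1].
  j=3: [][0,1] (r & q) holds; r holds at every k in [1,2] → satisfied.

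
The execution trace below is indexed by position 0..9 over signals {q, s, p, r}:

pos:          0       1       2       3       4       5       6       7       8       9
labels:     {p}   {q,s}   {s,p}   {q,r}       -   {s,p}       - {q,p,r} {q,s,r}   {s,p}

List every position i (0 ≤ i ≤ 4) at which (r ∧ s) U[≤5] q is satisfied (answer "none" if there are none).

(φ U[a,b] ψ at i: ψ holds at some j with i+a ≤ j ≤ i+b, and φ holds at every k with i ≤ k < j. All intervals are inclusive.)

Evaluate at each i in [0,4]:
  i=0: ✗ (lhs fails at k=0 before rhs at j=1)
  i=1: ✓ (rhs at j=1)
  i=2: ✗ (lhs fails at k=2 before rhs at j=3)
  i=3: ✓ (rhs at j=3)
  i=4: ✗ (lhs fails at k=4 before rhs at j=7)

1, 3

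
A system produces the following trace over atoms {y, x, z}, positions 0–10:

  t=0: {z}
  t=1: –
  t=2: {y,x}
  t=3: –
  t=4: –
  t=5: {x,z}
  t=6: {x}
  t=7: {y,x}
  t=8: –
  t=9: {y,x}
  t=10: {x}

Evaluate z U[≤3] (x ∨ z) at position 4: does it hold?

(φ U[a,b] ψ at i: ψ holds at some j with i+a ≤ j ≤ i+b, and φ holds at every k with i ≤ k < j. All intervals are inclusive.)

Need some j in [4,7] with (x ∨ z), and z at every k in [4,j-1].
  j=4: (x ∨ z) false.
  j=5: (x ∨ z) holds, but z fails at k=4 → not this j.
  j=6: (x ∨ z) holds, but z fails at k=4 → not this j.
  j=7: (x ∨ z) holds, but z fails at k=4 → not this j.
No j in the window works → until fails.

False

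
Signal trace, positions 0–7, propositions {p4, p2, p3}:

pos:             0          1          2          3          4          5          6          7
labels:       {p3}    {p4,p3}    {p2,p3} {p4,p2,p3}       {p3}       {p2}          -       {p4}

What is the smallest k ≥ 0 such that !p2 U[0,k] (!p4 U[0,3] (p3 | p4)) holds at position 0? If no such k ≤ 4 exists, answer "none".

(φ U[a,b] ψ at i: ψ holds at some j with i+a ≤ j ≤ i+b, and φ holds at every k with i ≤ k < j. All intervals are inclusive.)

0

Need earliest j ≥ 0 with (!p4 U[0,3] (p3 | p4)), and !p2 at every k in [0,j-1].
  j=0: rhs holds (empty prefix). k = 0.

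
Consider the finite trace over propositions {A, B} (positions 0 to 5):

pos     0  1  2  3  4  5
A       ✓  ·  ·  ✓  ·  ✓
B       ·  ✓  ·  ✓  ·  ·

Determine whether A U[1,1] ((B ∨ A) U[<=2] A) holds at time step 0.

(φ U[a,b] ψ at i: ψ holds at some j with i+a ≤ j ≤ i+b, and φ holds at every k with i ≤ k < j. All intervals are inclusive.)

Need some j in [1,1] with ((B ∨ A) U[<=2] A), and A at every k in [0,j-1].
  j=1: ((B ∨ A) U[<=2] A) — fails.
No j in the window works → until fails.

False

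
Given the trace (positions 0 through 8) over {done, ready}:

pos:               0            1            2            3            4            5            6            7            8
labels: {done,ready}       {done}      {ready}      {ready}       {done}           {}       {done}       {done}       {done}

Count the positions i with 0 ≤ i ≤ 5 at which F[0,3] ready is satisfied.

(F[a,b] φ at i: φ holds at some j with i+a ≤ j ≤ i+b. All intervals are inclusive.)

4

Evaluate at each i in [0,5]:
  i=0: ✓ (witness j=0)
  i=1: ✓ (witness j=2)
  i=2: ✓ (witness j=2)
  i=3: ✓ (witness j=3)
  i=4: ✗ (none in [4,7])
  i=5: ✗ (none in [5,8])
Positions where it holds: {0, 1, 2, 3} → 4.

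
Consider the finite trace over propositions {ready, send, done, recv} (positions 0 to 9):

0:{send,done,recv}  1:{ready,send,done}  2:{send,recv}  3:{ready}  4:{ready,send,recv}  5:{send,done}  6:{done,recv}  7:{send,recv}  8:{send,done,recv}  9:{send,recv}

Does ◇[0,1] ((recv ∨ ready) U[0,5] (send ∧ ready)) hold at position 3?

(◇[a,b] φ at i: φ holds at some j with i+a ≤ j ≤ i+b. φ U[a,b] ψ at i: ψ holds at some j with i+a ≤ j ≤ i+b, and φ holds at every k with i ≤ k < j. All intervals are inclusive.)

True

Check ((recv ∨ ready) U[0,5] (send ∧ ready)) at each j in [3,4]:
  j=3: holds
  j=4: holds
Found at j=3 → formula holds.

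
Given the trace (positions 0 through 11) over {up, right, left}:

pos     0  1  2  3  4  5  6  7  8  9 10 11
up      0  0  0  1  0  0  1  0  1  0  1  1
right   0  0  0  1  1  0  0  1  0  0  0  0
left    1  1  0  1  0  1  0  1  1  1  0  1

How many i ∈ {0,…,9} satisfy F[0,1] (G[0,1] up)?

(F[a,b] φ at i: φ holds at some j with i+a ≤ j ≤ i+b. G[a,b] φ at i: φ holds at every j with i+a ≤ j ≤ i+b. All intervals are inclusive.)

Evaluate at each i in [0,9]:
  i=0: ✗ (none in [0,1])
  i=1: ✗ (none in [1,2])
  i=2: ✗ (none in [2,3])
  i=3: ✗ (none in [3,4])
  i=4: ✗ (none in [4,5])
  i=5: ✗ (none in [5,6])
  i=6: ✗ (none in [6,7])
  i=7: ✗ (none in [7,8])
  i=8: ✗ (none in [8,9])
  i=9: ✓ (witness j=10)
Positions where it holds: {9} → 1.

1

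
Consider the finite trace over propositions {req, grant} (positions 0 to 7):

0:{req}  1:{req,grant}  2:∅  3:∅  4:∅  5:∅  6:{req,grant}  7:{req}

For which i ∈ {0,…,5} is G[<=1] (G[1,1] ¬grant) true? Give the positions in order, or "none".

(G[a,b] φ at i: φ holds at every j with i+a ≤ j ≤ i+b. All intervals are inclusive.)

1, 2, 3

Evaluate at each i in [0,5]:
  i=0: ✗ (fails at j=0)
  i=1: ✓ (all of [1,2])
  i=2: ✓ (all of [2,3])
  i=3: ✓ (all of [3,4])
  i=4: ✗ (fails at j=5)
  i=5: ✗ (fails at j=5)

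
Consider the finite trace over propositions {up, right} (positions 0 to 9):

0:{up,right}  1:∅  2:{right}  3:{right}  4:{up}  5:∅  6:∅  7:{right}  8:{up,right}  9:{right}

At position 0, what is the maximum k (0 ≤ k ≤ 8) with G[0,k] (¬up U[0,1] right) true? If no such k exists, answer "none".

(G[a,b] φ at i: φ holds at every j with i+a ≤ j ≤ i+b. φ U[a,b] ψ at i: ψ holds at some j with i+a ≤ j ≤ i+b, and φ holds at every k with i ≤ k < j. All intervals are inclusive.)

3

(¬up U[0,1] right) must hold from j=0 onward; find where it first fails.
  j=0: holds
  j=1: holds
  j=2: holds
  j=3: holds
  j=4: fails
Holds on [0,3], so largest k = 3.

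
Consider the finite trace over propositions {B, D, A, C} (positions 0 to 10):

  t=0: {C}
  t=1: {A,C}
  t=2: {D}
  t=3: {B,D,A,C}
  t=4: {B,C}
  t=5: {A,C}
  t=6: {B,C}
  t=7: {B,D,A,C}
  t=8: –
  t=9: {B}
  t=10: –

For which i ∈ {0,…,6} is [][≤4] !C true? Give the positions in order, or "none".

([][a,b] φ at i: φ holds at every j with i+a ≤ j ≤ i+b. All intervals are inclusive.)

Evaluate at each i in [0,6]:
  i=0: ✗ (fails at j=0)
  i=1: ✗ (fails at j=1)
  i=2: ✗ (fails at j=3)
  i=3: ✗ (fails at j=3)
  i=4: ✗ (fails at j=4)
  i=5: ✗ (fails at j=5)
  i=6: ✗ (fails at j=6)

none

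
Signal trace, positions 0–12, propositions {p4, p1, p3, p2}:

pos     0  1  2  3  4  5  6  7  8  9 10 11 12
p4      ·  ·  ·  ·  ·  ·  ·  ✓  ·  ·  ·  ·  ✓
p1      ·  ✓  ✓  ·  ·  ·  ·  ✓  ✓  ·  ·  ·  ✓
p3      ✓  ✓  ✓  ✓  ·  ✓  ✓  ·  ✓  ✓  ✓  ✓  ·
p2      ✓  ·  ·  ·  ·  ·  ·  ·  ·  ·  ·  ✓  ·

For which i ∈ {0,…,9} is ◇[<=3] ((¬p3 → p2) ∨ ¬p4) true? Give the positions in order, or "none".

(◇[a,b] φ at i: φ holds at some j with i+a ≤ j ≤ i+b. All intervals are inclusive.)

Evaluate at each i in [0,9]:
  i=0: ✓ (witness j=0)
  i=1: ✓ (witness j=1)
  i=2: ✓ (witness j=2)
  i=3: ✓ (witness j=3)
  i=4: ✓ (witness j=4)
  i=5: ✓ (witness j=5)
  i=6: ✓ (witness j=6)
  i=7: ✓ (witness j=8)
  i=8: ✓ (witness j=8)
  i=9: ✓ (witness j=9)

0, 1, 2, 3, 4, 5, 6, 7, 8, 9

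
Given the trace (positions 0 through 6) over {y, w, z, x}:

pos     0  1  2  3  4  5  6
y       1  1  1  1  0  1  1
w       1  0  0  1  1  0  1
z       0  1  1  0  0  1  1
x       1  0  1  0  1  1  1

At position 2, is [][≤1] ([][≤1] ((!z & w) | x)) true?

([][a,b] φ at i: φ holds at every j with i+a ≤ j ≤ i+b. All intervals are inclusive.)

Check [][≤1] ((!z & w) | x) at every j in [2,3]:
  j=2: holds on [2,3]
  j=3: holds on [3,4]
All positions satisfy it → formula holds.

Yes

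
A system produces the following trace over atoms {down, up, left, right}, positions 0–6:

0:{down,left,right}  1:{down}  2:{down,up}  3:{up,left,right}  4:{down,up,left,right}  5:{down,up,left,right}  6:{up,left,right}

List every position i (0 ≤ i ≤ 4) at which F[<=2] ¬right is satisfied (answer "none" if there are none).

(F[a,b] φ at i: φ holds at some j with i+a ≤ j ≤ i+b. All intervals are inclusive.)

0, 1, 2

Evaluate at each i in [0,4]:
  i=0: ✓ (witness j=1)
  i=1: ✓ (witness j=1)
  i=2: ✓ (witness j=2)
  i=3: ✗ (none in [3,5])
  i=4: ✗ (none in [4,6])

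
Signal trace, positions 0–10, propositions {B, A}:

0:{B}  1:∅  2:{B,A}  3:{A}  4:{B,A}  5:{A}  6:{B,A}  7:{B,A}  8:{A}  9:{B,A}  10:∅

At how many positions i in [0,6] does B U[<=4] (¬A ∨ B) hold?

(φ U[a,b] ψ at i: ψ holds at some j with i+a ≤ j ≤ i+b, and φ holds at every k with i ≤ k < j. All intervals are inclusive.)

5

Evaluate at each i in [0,6]:
  i=0: ✓ (rhs at j=0)
  i=1: ✓ (rhs at j=1)
  i=2: ✓ (rhs at j=2)
  i=3: ✗ (lhs fails at k=3 before rhs at j=4)
  i=4: ✓ (rhs at j=4)
  i=5: ✗ (lhs fails at k=5 before rhs at j=6)
  i=6: ✓ (rhs at j=6)
Positions where it holds: {0, 1, 2, 4, 6} → 5.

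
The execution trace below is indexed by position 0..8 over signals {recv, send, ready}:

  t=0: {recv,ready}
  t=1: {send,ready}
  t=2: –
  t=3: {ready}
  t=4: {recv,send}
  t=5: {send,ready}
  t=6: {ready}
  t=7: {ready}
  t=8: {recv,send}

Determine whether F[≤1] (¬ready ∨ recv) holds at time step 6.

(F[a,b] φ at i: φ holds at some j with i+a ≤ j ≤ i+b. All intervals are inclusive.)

Check (¬ready ∨ recv) at each j in [6,7]:
  j=6: false
  j=7: false
No position in the window satisfies it → formula fails.

No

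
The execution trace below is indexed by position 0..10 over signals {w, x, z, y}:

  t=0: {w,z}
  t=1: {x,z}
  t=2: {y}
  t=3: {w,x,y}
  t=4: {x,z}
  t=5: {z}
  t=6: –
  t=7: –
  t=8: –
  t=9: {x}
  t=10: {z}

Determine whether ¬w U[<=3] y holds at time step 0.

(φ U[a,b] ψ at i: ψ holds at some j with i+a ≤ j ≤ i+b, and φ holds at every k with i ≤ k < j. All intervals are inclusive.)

Need some j in [0,3] with y, and ¬w at every k in [0,j-1].
  j=0: y false.
  j=1: y false.
  j=2: y holds, but ¬w fails at k=0 → not this j.
  j=3: y holds, but ¬w fails at k=0 → not this j.
No j in the window works → until fails.

False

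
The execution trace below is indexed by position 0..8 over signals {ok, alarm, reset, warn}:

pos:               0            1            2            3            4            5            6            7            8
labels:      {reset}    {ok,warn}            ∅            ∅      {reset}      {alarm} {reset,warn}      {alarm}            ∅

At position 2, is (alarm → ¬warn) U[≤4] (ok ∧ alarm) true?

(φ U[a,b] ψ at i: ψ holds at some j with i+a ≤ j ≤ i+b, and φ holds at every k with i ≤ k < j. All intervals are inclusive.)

Need some j in [2,6] with (ok ∧ alarm), and (alarm → ¬warn) at every k in [2,j-1].
  j=2: (ok ∧ alarm) false.
  j=3: (ok ∧ alarm) false.
  j=4: (ok ∧ alarm) false.
  j=5: (ok ∧ alarm) false.
  j=6: (ok ∧ alarm) false.
No j in the window works → until fails.

No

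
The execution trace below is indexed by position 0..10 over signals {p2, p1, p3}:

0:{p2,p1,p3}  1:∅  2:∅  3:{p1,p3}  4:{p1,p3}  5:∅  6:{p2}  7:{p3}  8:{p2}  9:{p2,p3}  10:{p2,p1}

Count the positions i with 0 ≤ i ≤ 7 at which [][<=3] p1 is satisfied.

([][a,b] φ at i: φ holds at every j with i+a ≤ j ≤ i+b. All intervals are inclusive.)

0

Evaluate at each i in [0,7]:
  i=0: ✗ (fails at j=1)
  i=1: ✗ (fails at j=1)
  i=2: ✗ (fails at j=2)
  i=3: ✗ (fails at j=5)
  i=4: ✗ (fails at j=5)
  i=5: ✗ (fails at j=5)
  i=6: ✗ (fails at j=6)
  i=7: ✗ (fails at j=7)
Positions where it holds: {} → 0.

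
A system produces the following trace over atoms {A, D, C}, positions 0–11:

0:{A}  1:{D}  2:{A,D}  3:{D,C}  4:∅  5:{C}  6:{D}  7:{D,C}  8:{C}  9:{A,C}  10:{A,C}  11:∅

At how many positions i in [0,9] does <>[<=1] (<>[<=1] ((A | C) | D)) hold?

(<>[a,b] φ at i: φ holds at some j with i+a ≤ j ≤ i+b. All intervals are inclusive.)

Evaluate at each i in [0,9]:
  i=0: ✓ (witness j=0)
  i=1: ✓ (witness j=1)
  i=2: ✓ (witness j=2)
  i=3: ✓ (witness j=3)
  i=4: ✓ (witness j=4)
  i=5: ✓ (witness j=5)
  i=6: ✓ (witness j=6)
  i=7: ✓ (witness j=7)
  i=8: ✓ (witness j=8)
  i=9: ✓ (witness j=9)
Positions where it holds: {0, 1, 2, 3, 4, 5, 6, 7, 8, 9} → 10.

10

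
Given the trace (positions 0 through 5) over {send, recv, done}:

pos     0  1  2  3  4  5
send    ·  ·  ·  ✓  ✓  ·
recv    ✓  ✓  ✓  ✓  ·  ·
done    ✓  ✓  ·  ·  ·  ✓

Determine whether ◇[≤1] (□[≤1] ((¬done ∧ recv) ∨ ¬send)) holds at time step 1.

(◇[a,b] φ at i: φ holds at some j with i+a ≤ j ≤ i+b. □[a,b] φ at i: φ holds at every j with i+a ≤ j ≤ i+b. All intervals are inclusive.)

Check □[≤1] ((¬done ∧ recv) ∨ ¬send) at each j in [1,2]:
  j=1: holds on [1,2]
  j=2: holds on [2,3]
Found at j=1 → formula holds.

True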